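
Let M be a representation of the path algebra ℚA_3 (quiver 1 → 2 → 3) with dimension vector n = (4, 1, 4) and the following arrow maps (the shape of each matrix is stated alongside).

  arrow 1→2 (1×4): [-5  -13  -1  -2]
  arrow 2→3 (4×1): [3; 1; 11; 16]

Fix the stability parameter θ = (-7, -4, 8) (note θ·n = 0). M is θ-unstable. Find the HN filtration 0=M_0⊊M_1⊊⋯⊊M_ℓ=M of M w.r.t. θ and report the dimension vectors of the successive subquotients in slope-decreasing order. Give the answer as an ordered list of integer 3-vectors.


Via rank(M_{q-1}∘⋯∘M_p): M ≅ I[1,1]^3, I[1,3], I[3,3]^3.
μ_θ-semistable layers: μ^(1)=8; μ^(2)=-4; μ^(3)=-7

((0, 0, 4); (0, 1, 0); (4, 0, 0))


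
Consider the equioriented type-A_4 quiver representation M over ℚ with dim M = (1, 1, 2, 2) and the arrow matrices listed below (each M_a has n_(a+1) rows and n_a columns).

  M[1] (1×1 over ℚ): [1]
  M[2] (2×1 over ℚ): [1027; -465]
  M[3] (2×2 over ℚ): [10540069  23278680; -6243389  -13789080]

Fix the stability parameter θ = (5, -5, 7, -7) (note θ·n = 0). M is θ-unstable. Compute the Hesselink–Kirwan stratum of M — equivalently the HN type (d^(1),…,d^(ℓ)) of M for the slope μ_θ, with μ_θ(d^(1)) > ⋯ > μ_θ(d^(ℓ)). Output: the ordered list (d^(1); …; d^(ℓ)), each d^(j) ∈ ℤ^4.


Interval decomposition of M: I[1,4], I[3,3], I[4,4].
HN type (ℓ=3): μ^(1)=7; μ^(2)=0; μ^(3)=-7

((0, 0, 1, 0); (1, 1, 1, 1); (0, 0, 0, 1))


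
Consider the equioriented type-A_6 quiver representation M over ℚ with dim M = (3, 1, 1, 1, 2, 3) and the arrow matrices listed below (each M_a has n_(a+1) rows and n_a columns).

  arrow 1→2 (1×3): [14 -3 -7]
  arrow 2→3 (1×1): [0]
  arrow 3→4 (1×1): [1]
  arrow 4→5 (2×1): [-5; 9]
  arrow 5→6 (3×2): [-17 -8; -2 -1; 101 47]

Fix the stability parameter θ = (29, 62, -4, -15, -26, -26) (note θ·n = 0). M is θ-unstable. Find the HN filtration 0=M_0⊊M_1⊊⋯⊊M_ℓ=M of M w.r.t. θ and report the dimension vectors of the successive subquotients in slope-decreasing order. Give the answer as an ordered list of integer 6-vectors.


Via rank(M_{q-1}∘⋯∘M_p): M ≅ I[1,1]^2, I[1,2], I[3,6], I[5,6], I[6,6].
μ_θ-semistable layers: μ^(1)=62; μ^(2)=29; μ^(3)=-71/4; μ^(4)=-26

((0, 1, 0, 0, 0, 0); (3, 0, 0, 0, 0, 0); (0, 0, 1, 1, 1, 1); (0, 0, 0, 0, 1, 2))


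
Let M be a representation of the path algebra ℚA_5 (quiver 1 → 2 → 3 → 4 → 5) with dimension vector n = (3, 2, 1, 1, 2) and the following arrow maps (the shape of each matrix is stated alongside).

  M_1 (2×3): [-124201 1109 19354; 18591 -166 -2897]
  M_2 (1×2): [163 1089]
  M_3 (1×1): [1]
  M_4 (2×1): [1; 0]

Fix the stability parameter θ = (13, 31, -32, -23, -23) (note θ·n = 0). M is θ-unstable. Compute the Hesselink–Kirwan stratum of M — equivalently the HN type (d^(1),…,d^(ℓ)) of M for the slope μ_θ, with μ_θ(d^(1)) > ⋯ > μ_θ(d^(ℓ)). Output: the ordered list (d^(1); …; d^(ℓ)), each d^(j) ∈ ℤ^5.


Barcode: M ≅ I[1,1], I[1,2], I[1,5], I[5,5]. HN layers by μ_θ (4 steps, strictly decreasing):
  μ^(1)=31; μ^(2)=13; μ^(3)=-34/5; μ^(4)=-23

((0, 1, 0, 0, 0); (2, 0, 0, 0, 0); (1, 1, 1, 1, 1); (0, 0, 0, 0, 1))


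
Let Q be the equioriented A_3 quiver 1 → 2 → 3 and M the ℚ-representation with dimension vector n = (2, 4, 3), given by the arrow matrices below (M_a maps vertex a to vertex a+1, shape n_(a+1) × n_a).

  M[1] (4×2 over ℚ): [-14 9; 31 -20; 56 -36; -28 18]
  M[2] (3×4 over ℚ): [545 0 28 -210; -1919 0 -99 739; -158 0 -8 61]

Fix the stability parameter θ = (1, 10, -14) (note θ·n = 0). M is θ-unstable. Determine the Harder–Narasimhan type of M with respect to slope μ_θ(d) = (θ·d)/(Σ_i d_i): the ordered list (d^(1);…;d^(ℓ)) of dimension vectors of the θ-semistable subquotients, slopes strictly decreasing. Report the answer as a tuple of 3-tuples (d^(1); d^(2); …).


Via rank(M_{q-1}∘⋯∘M_p): M ≅ I[1,2], I[1,3], I[2,3]^2.
μ_θ-semistable layers: μ^(1)=10; μ^(2)=1; μ^(3)=-1; μ^(4)=-2

((0, 1, 0); (1, 0, 0); (1, 1, 1); (0, 2, 2))


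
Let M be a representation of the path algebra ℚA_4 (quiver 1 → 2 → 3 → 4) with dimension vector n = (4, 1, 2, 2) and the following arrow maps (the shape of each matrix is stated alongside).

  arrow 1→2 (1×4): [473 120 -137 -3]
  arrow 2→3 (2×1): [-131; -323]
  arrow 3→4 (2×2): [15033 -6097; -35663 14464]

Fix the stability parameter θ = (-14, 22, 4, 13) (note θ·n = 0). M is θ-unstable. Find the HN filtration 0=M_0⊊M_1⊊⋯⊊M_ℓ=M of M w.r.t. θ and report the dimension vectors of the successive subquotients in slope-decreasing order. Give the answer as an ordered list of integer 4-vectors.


Via rank(M_{q-1}∘⋯∘M_p): M ≅ I[1,1]^3, I[1,4], I[3,4].
μ_θ-semistable layers: μ^(1)=13; μ^(2)=4; μ^(3)=-14

((0, 1, 1, 2); (0, 0, 1, 0); (4, 0, 0, 0))


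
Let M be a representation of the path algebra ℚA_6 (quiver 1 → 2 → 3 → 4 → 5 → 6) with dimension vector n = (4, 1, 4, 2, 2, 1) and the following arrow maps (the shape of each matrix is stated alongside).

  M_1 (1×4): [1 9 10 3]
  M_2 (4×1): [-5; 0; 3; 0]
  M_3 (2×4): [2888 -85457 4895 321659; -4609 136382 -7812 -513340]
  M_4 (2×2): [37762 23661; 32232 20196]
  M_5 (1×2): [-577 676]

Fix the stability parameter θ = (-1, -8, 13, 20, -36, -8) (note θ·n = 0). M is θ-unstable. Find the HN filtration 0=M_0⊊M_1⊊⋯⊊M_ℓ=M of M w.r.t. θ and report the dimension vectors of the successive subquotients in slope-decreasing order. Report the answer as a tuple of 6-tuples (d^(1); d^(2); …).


Interval decomposition of M: I[1,1]^3, I[1,6], I[3,3]^2, I[3,4], I[5,5].
HN type (ℓ=6): μ^(1)=20; μ^(2)=13; μ^(3)=-1; μ^(4)=-11/4; μ^(5)=-9/2; μ^(6)=-36

((0, 0, 0, 1, 0, 0); (0, 0, 3, 0, 0, 0); (3, 0, 0, 0, 0, 0); (0, 0, 1, 1, 1, 1); (1, 1, 0, 0, 0, 0); (0, 0, 0, 0, 1, 0))


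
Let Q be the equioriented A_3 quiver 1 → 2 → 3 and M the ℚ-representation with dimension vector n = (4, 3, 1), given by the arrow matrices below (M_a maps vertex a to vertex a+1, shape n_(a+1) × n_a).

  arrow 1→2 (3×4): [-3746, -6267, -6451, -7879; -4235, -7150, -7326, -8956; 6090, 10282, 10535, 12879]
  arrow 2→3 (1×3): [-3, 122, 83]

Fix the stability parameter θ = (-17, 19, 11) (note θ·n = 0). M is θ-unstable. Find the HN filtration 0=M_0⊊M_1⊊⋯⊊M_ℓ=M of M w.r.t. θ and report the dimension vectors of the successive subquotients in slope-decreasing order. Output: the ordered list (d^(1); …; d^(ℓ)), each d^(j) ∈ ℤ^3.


Via rank(M_{q-1}∘⋯∘M_p): M ≅ I[1,1], I[1,2]^2, I[1,3].
μ_θ-semistable layers: μ^(1)=19; μ^(2)=15; μ^(3)=-17

((0, 2, 0); (0, 1, 1); (4, 0, 0))


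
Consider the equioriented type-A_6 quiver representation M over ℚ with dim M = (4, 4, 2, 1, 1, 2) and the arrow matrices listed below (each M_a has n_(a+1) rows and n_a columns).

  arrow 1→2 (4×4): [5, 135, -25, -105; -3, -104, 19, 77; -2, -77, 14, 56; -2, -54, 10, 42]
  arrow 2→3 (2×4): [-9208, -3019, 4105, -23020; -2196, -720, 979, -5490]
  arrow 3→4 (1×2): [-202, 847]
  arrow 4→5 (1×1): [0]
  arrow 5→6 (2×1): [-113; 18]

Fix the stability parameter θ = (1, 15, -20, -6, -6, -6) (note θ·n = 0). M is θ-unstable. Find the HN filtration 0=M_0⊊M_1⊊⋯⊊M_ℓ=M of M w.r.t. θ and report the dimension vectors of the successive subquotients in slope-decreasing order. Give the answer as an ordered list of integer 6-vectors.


Via rank(M_{q-1}∘⋯∘M_p): M ≅ I[1,1]^2, I[1,3], I[1,4], I[2,2]^2, I[5,6], I[6,6].
μ_θ-semistable layers: μ^(1)=15; μ^(2)=1; μ^(3)=-4/3; μ^(4)=-5/2; μ^(5)=-6

((0, 2, 0, 0, 0, 0); (2, 0, 0, 0, 0, 0); (1, 1, 1, 0, 0, 0); (1, 1, 1, 1, 0, 0); (0, 0, 0, 0, 1, 2))


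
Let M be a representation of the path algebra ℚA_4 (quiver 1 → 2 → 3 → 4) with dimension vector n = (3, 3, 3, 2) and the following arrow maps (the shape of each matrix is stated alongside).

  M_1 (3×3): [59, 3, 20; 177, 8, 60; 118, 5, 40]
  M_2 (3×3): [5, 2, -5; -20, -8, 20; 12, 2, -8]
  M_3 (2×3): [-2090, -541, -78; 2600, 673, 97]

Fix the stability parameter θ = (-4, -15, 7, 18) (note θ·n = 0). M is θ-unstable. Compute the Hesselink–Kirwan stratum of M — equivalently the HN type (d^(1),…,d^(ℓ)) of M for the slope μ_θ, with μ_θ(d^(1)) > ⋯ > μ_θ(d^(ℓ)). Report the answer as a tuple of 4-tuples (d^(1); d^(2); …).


Interval decomposition of M: I[1,1], I[1,2], I[1,4], I[2,4], I[3,3].
HN type (ℓ=5): μ^(1)=18; μ^(2)=7; μ^(3)=-4; μ^(4)=-19/2; μ^(5)=-15

((0, 0, 0, 2); (0, 0, 3, 0); (1, 0, 0, 0); (2, 2, 0, 0); (0, 1, 0, 0))


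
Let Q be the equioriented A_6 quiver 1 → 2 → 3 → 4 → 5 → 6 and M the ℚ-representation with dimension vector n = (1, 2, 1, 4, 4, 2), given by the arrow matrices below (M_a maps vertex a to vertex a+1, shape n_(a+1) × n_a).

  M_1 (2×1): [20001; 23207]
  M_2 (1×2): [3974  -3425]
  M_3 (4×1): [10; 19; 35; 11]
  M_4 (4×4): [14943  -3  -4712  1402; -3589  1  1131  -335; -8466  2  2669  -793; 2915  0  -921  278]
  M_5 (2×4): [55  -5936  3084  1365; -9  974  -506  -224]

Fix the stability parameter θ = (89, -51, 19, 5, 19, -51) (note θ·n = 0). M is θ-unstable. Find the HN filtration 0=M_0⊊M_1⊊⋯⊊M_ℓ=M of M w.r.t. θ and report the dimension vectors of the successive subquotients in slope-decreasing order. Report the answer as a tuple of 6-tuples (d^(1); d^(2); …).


Interval decomposition of M: I[1,6], I[2,2], I[4,5]^2, I[4,6].
HN type (ℓ=4): μ^(1)=19; μ^(2)=5; μ^(3)=-9; μ^(4)=-51

((0, 0, 0, 0, 2, 0); (1, 1, 1, 3, 1, 1); (0, 0, 0, 1, 1, 1); (0, 1, 0, 0, 0, 0))


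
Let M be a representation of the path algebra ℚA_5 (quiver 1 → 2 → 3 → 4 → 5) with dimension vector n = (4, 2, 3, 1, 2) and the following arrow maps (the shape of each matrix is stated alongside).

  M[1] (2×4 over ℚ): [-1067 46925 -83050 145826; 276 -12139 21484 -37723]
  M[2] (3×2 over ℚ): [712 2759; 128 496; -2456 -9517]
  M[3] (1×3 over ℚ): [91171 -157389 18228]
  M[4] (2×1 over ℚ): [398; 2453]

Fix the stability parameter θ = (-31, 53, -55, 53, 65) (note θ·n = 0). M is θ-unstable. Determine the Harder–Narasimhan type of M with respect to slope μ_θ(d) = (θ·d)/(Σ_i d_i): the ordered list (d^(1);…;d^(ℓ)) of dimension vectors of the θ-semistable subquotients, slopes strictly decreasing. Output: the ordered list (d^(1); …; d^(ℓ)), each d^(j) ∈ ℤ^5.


Via rank(M_{q-1}∘⋯∘M_p): M ≅ I[1,1]^2, I[1,2], I[1,5], I[3,3]^2, I[5,5].
μ_θ-semistable layers: μ^(1)=65; μ^(2)=53; μ^(3)=-1; μ^(4)=-31; μ^(5)=-55

((0, 0, 0, 0, 2); (0, 1, 0, 1, 0); (0, 1, 1, 0, 0); (4, 0, 0, 0, 0); (0, 0, 2, 0, 0))


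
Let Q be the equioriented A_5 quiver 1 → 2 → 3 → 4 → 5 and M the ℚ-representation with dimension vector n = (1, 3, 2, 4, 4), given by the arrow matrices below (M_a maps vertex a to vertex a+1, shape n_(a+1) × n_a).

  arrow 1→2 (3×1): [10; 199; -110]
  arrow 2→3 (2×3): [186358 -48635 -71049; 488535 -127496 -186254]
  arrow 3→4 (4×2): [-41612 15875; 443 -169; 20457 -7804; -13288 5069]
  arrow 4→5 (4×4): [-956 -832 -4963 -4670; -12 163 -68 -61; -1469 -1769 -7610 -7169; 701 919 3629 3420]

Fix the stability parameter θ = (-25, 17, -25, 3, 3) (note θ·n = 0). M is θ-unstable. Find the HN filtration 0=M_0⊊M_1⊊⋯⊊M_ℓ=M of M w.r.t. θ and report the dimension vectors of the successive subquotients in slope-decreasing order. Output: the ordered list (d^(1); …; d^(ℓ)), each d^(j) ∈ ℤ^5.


Via rank(M_{q-1}∘⋯∘M_p): M ≅ I[1,5], I[2,2], I[2,5], I[4,5]^2.
μ_θ-semistable layers: μ^(1)=17; μ^(2)=3; μ^(3)=-4; μ^(4)=-25

((0, 1, 0, 0, 0); (0, 0, 0, 4, 4); (0, 2, 2, 0, 0); (1, 0, 0, 0, 0))


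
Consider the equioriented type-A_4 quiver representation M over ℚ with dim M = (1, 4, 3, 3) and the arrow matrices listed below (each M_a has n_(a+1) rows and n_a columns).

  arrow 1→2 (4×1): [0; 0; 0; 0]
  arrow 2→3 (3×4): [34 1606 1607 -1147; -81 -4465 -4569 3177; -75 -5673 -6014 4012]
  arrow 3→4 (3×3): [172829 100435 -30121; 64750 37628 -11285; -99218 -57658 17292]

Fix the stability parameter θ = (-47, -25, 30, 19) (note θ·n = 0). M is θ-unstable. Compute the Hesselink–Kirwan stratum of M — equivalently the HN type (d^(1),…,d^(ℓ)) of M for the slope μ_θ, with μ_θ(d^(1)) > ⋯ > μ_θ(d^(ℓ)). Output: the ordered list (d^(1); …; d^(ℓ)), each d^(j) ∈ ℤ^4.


Barcode: M ≅ I[1,1], I[2,2], I[2,3], I[2,4]^2, I[4,4]. HN layers by μ_θ (5 steps, strictly decreasing):
  μ^(1)=30; μ^(2)=49/2; μ^(3)=19; μ^(4)=-25; μ^(5)=-47

((0, 0, 1, 0); (0, 0, 2, 2); (0, 0, 0, 1); (0, 4, 0, 0); (1, 0, 0, 0))


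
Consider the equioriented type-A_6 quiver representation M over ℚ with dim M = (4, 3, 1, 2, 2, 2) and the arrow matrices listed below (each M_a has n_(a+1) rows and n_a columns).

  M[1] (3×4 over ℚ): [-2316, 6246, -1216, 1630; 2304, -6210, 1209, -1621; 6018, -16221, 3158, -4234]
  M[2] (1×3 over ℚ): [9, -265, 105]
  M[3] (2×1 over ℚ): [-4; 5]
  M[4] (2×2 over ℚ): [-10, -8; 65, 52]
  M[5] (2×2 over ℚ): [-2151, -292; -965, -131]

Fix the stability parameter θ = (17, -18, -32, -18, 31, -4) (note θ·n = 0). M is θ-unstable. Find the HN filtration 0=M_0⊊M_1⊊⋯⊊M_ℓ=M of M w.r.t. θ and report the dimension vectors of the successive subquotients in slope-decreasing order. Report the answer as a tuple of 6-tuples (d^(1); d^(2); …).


Barcode: M ≅ I[1,1], I[1,2]^2, I[1,4], I[4,6], I[5,6]. HN layers by μ_θ (5 steps, strictly decreasing):
  μ^(1)=17; μ^(2)=27/2; μ^(3)=-1/2; μ^(4)=-51/4; μ^(5)=-18

((1, 0, 0, 0, 0, 0); (0, 0, 0, 0, 2, 2); (2, 2, 0, 0, 0, 0); (1, 1, 1, 1, 0, 0); (0, 0, 0, 1, 0, 0))


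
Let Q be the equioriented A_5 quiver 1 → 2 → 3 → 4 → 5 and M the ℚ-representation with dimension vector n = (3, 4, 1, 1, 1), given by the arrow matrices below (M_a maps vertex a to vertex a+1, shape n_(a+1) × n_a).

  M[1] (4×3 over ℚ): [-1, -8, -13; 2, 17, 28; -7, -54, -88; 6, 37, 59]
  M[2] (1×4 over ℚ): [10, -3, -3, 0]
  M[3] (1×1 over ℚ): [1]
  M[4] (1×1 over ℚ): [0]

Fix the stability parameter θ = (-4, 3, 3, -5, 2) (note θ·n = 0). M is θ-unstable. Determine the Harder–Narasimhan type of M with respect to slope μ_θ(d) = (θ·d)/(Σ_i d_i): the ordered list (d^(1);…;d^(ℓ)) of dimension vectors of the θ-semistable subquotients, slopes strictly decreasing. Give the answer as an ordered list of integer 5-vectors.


Barcode: M ≅ I[1,2]^2, I[1,4], I[2,2], I[5,5]. HN layers by μ_θ (4 steps, strictly decreasing):
  μ^(1)=3; μ^(2)=2; μ^(3)=1/3; μ^(4)=-4

((0, 3, 0, 0, 0); (0, 0, 0, 0, 1); (0, 1, 1, 1, 0); (3, 0, 0, 0, 0))


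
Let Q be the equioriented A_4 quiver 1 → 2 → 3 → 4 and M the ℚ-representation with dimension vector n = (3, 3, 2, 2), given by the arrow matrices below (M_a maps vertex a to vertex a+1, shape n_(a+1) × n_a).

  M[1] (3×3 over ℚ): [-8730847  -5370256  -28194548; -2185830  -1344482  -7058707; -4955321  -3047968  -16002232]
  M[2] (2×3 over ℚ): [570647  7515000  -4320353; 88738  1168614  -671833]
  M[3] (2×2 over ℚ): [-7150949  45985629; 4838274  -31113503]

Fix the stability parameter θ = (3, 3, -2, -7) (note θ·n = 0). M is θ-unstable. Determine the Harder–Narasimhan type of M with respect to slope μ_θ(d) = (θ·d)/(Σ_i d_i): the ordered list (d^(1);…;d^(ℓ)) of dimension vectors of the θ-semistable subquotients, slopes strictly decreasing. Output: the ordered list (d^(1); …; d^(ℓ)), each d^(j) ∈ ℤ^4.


Barcode: M ≅ I[1,2], I[1,4]^2. HN layers by μ_θ (2 steps, strictly decreasing):
  μ^(1)=3; μ^(2)=-3/4

((1, 1, 0, 0); (2, 2, 2, 2))


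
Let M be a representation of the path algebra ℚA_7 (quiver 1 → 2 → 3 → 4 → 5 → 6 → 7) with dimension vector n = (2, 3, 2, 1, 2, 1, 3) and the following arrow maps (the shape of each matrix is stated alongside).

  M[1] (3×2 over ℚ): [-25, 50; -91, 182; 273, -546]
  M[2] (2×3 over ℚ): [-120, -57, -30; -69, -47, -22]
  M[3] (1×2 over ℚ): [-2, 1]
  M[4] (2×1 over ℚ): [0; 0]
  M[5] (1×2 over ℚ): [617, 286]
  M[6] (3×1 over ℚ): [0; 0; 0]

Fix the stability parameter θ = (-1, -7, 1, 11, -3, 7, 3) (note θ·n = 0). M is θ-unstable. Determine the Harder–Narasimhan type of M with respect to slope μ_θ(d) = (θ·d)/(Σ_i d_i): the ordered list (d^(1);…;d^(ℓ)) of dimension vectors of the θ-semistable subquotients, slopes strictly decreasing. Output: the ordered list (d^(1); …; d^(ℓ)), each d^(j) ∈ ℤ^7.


Barcode: M ≅ I[1,1], I[1,4], I[2,2], I[2,3], I[5,5], I[5,6], I[7,7]^3. HN layers by μ_θ (8 steps, strictly decreasing):
  μ^(1)=11; μ^(2)=7; μ^(3)=3; μ^(4)=1; μ^(5)=-1; μ^(6)=-3; μ^(7)=-4; μ^(8)=-7

((0, 0, 0, 1, 0, 0, 0); (0, 0, 0, 0, 0, 1, 0); (0, 0, 0, 0, 0, 0, 3); (0, 0, 2, 0, 0, 0, 0); (1, 0, 0, 0, 0, 0, 0); (0, 0, 0, 0, 2, 0, 0); (1, 1, 0, 0, 0, 0, 0); (0, 2, 0, 0, 0, 0, 0))


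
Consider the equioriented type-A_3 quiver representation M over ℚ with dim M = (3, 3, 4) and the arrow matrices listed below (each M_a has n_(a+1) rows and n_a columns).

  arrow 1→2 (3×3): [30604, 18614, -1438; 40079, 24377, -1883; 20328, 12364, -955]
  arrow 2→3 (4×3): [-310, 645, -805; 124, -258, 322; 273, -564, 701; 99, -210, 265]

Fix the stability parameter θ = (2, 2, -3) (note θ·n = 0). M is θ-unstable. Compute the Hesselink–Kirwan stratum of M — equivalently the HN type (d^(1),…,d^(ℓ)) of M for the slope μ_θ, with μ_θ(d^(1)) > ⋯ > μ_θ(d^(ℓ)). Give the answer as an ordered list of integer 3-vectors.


Barcode: M ≅ I[1,2], I[1,3]^2, I[3,3]^2. HN layers by μ_θ (3 steps, strictly decreasing):
  μ^(1)=2; μ^(2)=1/3; μ^(3)=-3

((1, 1, 0); (2, 2, 2); (0, 0, 2))


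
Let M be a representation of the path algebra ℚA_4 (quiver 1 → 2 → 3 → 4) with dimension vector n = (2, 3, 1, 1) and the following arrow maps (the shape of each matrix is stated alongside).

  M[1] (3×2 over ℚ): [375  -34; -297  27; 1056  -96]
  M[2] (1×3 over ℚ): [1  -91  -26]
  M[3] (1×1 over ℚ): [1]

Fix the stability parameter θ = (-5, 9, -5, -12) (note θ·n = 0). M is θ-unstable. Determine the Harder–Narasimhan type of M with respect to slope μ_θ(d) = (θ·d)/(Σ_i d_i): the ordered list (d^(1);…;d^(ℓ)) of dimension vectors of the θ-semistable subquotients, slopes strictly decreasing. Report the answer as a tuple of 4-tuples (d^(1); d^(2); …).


Via rank(M_{q-1}∘⋯∘M_p): M ≅ I[1,2], I[1,4], I[2,2].
μ_θ-semistable layers: μ^(1)=9; μ^(2)=-8/3; μ^(3)=-5

((0, 2, 0, 0); (0, 1, 1, 1); (2, 0, 0, 0))


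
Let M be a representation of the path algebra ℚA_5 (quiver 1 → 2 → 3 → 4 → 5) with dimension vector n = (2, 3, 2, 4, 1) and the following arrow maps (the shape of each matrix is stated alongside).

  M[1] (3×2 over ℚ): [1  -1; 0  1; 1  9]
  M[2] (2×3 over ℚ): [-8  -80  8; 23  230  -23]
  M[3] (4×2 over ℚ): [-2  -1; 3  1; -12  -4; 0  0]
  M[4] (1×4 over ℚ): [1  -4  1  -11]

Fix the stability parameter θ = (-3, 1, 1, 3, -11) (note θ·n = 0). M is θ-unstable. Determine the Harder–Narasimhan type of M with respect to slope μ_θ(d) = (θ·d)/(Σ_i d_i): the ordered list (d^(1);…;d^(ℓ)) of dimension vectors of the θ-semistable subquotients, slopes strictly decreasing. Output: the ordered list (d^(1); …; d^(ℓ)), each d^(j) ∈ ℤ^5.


Via rank(M_{q-1}∘⋯∘M_p): M ≅ I[1,2]^2, I[2,5], I[3,4], I[4,4]^2.
μ_θ-semistable layers: μ^(1)=3; μ^(2)=1; μ^(3)=-3/2; μ^(4)=-3

((0, 0, 0, 3, 0); (0, 2, 1, 0, 0); (0, 1, 1, 1, 1); (2, 0, 0, 0, 0))


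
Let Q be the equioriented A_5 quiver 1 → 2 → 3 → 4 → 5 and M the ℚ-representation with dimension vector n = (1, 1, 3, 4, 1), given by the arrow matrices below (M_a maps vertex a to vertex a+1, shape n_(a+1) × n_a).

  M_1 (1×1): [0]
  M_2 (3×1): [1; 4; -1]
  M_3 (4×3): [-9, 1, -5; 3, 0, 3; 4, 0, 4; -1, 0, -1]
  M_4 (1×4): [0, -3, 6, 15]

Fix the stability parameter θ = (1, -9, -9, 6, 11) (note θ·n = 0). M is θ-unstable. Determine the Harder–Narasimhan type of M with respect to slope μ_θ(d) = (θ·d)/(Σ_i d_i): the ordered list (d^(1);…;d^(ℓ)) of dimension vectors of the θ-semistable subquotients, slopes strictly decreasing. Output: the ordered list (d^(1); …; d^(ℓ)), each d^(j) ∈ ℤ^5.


Barcode: M ≅ I[1,1], I[2,3], I[3,4]^2, I[4,4], I[4,5]. HN layers by μ_θ (4 steps, strictly decreasing):
  μ^(1)=11; μ^(2)=6; μ^(3)=1; μ^(4)=-9

((0, 0, 0, 0, 1); (0, 0, 0, 4, 0); (1, 0, 0, 0, 0); (0, 1, 3, 0, 0))


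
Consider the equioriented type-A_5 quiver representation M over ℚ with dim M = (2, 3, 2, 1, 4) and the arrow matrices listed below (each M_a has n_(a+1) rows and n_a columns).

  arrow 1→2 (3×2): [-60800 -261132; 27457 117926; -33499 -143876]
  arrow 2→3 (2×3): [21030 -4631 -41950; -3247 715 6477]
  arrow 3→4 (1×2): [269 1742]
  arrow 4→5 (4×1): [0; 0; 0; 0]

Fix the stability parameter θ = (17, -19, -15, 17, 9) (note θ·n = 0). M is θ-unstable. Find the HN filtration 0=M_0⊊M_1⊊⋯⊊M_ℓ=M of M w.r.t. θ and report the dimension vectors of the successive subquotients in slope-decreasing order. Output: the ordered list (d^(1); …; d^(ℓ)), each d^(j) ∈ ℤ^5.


Via rank(M_{q-1}∘⋯∘M_p): M ≅ I[1,3], I[1,4], I[2,2], I[5,5]^4.
μ_θ-semistable layers: μ^(1)=17; μ^(2)=9; μ^(3)=-17/3; μ^(4)=-19

((0, 0, 0, 1, 0); (0, 0, 0, 0, 4); (2, 2, 2, 0, 0); (0, 1, 0, 0, 0))


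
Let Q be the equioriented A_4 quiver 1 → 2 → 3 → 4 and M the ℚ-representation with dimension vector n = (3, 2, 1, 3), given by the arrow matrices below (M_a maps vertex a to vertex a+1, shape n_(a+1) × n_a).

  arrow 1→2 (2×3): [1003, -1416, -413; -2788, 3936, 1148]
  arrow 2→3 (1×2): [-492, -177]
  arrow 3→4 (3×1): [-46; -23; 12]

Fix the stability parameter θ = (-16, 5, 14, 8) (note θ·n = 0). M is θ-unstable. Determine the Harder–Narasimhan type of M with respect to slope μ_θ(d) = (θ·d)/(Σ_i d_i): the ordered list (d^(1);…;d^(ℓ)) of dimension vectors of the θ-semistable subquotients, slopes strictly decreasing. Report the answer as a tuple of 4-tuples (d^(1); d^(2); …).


Via rank(M_{q-1}∘⋯∘M_p): M ≅ I[1,1]^2, I[1,2], I[2,4], I[4,4]^2.
μ_θ-semistable layers: μ^(1)=11; μ^(2)=8; μ^(3)=5; μ^(4)=-16

((0, 0, 1, 1); (0, 0, 0, 2); (0, 2, 0, 0); (3, 0, 0, 0))


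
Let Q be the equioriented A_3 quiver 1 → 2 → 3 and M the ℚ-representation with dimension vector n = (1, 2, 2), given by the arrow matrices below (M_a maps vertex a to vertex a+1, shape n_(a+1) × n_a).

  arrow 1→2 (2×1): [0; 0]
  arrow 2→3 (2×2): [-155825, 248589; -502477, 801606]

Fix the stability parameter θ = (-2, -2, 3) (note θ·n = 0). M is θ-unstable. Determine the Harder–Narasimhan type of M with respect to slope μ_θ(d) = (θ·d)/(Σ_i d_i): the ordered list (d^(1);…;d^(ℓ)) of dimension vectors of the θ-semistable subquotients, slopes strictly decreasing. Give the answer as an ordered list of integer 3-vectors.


Interval decomposition of M: I[1,1], I[2,3]^2.
HN type (ℓ=2): μ^(1)=3; μ^(2)=-2

((0, 0, 2); (1, 2, 0))


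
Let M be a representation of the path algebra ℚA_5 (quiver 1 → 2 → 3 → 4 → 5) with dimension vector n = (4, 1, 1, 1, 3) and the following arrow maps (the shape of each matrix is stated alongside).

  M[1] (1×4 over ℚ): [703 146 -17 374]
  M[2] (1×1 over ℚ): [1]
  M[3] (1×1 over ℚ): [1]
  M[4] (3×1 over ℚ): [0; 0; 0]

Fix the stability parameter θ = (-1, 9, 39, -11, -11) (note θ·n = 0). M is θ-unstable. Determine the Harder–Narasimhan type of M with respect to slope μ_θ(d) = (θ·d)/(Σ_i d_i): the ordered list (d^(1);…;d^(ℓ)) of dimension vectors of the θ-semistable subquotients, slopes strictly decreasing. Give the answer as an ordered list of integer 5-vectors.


Barcode: M ≅ I[1,1]^3, I[1,4], I[5,5]^3. HN layers by μ_θ (4 steps, strictly decreasing):
  μ^(1)=14; μ^(2)=9; μ^(3)=-1; μ^(4)=-11

((0, 0, 1, 1, 0); (0, 1, 0, 0, 0); (4, 0, 0, 0, 0); (0, 0, 0, 0, 3))


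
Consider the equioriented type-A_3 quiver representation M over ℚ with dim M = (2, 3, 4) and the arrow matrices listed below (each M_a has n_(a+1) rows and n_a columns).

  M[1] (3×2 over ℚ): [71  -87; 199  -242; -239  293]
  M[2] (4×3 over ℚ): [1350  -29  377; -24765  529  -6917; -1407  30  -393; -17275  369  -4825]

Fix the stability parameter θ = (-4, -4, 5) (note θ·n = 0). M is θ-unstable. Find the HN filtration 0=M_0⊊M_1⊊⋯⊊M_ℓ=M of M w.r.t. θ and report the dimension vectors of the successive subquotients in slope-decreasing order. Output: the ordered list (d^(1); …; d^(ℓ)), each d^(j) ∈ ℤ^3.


Interval decomposition of M: I[1,3]^2, I[2,3], I[3,3].
HN type (ℓ=2): μ^(1)=5; μ^(2)=-4

((0, 0, 4); (2, 3, 0))


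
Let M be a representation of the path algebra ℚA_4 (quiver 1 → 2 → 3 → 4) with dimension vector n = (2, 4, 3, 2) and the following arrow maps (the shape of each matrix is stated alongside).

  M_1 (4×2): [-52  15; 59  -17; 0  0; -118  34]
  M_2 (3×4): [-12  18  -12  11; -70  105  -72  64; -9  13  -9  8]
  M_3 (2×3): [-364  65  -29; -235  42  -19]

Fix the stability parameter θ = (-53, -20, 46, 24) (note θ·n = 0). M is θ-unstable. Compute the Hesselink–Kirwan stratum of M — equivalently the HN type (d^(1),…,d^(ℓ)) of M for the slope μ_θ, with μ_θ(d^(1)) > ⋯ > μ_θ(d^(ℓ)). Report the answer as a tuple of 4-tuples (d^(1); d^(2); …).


Interval decomposition of M: I[1,4]^2, I[2,2], I[2,3].
HN type (ℓ=4): μ^(1)=46; μ^(2)=35; μ^(3)=-20; μ^(4)=-53

((0, 0, 1, 0); (0, 0, 2, 2); (0, 4, 0, 0); (2, 0, 0, 0))


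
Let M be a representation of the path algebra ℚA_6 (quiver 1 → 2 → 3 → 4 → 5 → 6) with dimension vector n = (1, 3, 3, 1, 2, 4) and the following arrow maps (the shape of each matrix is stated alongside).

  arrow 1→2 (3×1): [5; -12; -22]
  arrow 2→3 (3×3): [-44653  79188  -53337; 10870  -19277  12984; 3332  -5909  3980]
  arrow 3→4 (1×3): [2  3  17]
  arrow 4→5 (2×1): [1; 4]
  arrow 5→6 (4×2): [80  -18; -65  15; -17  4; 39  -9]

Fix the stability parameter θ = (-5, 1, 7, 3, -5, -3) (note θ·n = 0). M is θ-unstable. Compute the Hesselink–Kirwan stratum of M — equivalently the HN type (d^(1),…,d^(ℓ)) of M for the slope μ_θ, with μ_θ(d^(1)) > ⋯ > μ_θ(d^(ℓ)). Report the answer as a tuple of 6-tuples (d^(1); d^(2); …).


Interval decomposition of M: I[1,3], I[2,3], I[2,6], I[5,6], I[6,6]^2.
HN type (ℓ=5): μ^(1)=7; μ^(2)=1; μ^(3)=3/5; μ^(4)=-3; μ^(5)=-5

((0, 0, 2, 0, 0, 0); (0, 2, 0, 0, 0, 0); (0, 1, 1, 1, 1, 1); (0, 0, 0, 0, 0, 3); (1, 0, 0, 0, 1, 0))


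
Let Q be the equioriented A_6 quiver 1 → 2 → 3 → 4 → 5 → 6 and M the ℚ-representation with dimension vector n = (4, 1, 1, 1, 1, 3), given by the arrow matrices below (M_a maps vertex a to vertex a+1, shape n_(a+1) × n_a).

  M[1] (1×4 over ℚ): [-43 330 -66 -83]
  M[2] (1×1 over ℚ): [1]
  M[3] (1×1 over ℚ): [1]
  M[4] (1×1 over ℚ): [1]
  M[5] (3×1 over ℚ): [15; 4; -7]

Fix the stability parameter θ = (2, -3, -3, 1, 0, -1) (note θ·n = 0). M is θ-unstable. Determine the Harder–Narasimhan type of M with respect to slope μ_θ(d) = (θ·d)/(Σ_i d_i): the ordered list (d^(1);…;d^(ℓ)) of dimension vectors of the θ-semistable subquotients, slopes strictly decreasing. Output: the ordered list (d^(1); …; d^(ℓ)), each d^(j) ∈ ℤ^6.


Barcode: M ≅ I[1,1]^3, I[1,6], I[6,6]^2. HN layers by μ_θ (4 steps, strictly decreasing):
  μ^(1)=2; μ^(2)=0; μ^(3)=-1; μ^(4)=-4/3

((3, 0, 0, 0, 0, 0); (0, 0, 0, 1, 1, 1); (0, 0, 0, 0, 0, 2); (1, 1, 1, 0, 0, 0))


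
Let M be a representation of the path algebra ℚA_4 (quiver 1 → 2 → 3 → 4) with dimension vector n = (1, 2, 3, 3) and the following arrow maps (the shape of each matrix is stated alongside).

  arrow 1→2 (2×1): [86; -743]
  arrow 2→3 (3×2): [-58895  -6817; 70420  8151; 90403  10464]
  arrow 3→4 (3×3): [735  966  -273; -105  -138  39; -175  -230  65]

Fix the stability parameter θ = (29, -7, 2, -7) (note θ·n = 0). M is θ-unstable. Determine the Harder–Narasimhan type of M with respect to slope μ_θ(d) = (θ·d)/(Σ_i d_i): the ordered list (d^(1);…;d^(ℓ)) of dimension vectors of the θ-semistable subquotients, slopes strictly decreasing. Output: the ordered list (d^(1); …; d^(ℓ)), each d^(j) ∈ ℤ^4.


Interval decomposition of M: I[1,4], I[2,3], I[3,3], I[4,4]^2.
HN type (ℓ=3): μ^(1)=17/4; μ^(2)=2; μ^(3)=-7

((1, 1, 1, 1); (0, 0, 2, 0); (0, 1, 0, 2))


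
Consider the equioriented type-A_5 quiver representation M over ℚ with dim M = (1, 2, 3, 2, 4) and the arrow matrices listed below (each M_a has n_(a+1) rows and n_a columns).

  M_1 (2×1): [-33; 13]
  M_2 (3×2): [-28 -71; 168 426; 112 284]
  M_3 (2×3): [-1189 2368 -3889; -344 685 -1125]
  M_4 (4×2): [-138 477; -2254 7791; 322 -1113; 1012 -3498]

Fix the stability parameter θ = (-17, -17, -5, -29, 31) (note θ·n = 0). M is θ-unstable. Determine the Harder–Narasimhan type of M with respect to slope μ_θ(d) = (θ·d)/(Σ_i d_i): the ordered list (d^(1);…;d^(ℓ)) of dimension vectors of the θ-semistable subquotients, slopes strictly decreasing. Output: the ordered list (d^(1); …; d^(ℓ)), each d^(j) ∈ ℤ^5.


Via rank(M_{q-1}∘⋯∘M_p): M ≅ I[1,4], I[2,2], I[3,3], I[3,5], I[5,5]^3.
μ_θ-semistable layers: μ^(1)=31; μ^(2)=-5; μ^(3)=-17

((0, 0, 0, 0, 4); (0, 0, 1, 0, 0); (1, 2, 2, 2, 0))


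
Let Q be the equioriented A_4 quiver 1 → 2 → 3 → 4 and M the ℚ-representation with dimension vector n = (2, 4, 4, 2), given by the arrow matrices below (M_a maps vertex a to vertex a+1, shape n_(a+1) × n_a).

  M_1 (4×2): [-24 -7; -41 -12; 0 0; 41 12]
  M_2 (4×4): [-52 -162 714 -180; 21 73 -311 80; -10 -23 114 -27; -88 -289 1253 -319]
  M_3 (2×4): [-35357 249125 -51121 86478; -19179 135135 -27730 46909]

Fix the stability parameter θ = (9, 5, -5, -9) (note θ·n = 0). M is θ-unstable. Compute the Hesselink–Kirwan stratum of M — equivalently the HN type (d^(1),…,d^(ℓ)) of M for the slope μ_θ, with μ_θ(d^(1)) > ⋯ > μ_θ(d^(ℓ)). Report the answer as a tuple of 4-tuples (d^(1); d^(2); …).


Barcode: M ≅ I[1,3], I[1,4], I[2,3], I[2,4]. HN layers by μ_θ (3 steps, strictly decreasing):
  μ^(1)=3; μ^(2)=0; μ^(3)=-3

((1, 1, 1, 0); (1, 2, 2, 1); (0, 1, 1, 1))


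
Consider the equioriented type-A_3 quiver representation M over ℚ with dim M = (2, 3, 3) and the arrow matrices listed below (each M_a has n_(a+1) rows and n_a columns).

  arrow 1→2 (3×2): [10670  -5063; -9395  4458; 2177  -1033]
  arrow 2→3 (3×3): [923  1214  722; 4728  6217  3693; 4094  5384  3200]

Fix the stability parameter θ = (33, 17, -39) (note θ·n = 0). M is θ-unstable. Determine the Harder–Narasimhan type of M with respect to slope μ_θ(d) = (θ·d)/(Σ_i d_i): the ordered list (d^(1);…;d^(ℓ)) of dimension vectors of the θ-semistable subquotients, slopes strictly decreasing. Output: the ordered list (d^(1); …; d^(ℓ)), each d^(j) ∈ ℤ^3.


Via rank(M_{q-1}∘⋯∘M_p): M ≅ I[1,2], I[1,3], I[2,3], I[3,3].
μ_θ-semistable layers: μ^(1)=25; μ^(2)=11/3; μ^(3)=-11; μ^(4)=-39

((1, 1, 0); (1, 1, 1); (0, 1, 1); (0, 0, 1))


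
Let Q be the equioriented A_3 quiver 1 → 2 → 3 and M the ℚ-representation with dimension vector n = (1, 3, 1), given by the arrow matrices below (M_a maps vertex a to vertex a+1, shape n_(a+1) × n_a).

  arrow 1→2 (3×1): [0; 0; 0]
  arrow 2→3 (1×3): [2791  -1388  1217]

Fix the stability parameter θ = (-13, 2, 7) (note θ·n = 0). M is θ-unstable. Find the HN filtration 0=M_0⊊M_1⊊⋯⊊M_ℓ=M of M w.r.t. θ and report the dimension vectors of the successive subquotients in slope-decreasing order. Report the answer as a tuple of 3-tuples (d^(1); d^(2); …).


Via rank(M_{q-1}∘⋯∘M_p): M ≅ I[1,1], I[2,2]^2, I[2,3].
μ_θ-semistable layers: μ^(1)=7; μ^(2)=2; μ^(3)=-13

((0, 0, 1); (0, 3, 0); (1, 0, 0))


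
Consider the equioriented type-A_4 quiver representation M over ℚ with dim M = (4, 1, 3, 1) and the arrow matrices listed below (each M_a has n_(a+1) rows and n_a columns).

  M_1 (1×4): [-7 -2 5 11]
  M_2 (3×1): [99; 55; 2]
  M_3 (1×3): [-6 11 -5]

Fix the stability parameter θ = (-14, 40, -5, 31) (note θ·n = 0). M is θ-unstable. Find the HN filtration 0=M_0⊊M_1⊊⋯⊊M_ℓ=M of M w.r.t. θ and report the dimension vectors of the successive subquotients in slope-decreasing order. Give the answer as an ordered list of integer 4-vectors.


Barcode: M ≅ I[1,1]^3, I[1,4], I[3,3]^2. HN layers by μ_θ (4 steps, strictly decreasing):
  μ^(1)=31; μ^(2)=35/2; μ^(3)=-5; μ^(4)=-14

((0, 0, 0, 1); (0, 1, 1, 0); (0, 0, 2, 0); (4, 0, 0, 0))


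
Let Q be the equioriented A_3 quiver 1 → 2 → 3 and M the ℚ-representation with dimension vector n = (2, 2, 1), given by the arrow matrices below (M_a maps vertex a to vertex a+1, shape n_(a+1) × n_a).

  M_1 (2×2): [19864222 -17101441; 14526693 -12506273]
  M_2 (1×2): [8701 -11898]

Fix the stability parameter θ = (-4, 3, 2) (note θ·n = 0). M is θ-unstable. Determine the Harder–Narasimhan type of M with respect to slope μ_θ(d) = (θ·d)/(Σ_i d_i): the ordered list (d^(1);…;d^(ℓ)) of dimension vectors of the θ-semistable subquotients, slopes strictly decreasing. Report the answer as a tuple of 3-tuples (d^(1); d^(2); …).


Barcode: M ≅ I[1,2], I[1,3]. HN layers by μ_θ (3 steps, strictly decreasing):
  μ^(1)=3; μ^(2)=5/2; μ^(3)=-4

((0, 1, 0); (0, 1, 1); (2, 0, 0))


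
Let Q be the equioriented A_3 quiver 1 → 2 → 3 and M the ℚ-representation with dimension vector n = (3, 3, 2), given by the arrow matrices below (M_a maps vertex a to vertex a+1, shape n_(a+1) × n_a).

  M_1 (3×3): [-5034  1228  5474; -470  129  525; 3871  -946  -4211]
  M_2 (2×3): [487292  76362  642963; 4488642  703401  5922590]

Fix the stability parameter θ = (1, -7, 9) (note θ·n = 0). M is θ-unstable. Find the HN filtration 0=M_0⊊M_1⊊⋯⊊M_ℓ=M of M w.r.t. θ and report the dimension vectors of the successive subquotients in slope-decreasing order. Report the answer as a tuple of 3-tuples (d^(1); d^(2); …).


Via rank(M_{q-1}∘⋯∘M_p): M ≅ I[1,1], I[1,3]^2, I[2,2].
μ_θ-semistable layers: μ^(1)=9; μ^(2)=1; μ^(3)=-3; μ^(4)=-7

((0, 0, 2); (1, 0, 0); (2, 2, 0); (0, 1, 0))


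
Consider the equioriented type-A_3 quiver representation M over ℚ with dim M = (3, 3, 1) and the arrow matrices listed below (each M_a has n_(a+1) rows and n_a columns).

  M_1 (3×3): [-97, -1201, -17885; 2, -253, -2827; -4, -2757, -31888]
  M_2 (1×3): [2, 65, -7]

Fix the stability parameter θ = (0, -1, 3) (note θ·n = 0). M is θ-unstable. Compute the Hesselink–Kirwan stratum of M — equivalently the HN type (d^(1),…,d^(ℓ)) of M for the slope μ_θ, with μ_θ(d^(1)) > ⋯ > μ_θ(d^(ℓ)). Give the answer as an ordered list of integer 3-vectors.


Via rank(M_{q-1}∘⋯∘M_p): M ≅ I[1,2]^2, I[1,3].
μ_θ-semistable layers: μ^(1)=3; μ^(2)=-1/2

((0, 0, 1); (3, 3, 0))


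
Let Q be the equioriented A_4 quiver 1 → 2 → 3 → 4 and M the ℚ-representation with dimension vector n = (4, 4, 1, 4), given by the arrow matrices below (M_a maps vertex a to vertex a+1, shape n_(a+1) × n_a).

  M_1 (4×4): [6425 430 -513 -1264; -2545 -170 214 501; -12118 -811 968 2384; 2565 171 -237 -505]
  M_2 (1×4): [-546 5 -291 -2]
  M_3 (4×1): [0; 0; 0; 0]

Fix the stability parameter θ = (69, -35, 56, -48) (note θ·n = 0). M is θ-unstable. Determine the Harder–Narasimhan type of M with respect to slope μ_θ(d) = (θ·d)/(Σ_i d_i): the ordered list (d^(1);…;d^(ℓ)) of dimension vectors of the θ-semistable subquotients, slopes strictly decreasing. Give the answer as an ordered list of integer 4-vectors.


Interval decomposition of M: I[1,2]^3, I[1,3], I[4,4]^4.
HN type (ℓ=3): μ^(1)=56; μ^(2)=17; μ^(3)=-48

((0, 0, 1, 0); (4, 4, 0, 0); (0, 0, 0, 4))


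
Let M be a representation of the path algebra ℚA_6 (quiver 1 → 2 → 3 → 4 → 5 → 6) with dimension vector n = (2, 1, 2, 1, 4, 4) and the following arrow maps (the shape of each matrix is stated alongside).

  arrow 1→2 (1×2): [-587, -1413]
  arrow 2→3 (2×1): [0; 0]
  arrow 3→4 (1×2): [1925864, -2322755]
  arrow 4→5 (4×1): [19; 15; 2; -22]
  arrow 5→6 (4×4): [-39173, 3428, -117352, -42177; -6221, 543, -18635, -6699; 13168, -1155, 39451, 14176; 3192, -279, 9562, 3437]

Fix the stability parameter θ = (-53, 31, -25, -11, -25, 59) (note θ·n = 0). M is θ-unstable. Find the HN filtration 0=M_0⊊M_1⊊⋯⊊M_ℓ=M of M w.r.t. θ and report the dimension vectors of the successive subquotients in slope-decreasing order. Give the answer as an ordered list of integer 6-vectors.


Via rank(M_{q-1}∘⋯∘M_p): M ≅ I[1,1], I[1,2], I[3,3], I[3,6], I[5,6]^3.
μ_θ-semistable layers: μ^(1)=59; μ^(2)=31; μ^(3)=-18; μ^(4)=-25; μ^(5)=-53

((0, 0, 0, 0, 0, 4); (0, 1, 0, 0, 0, 0); (0, 0, 0, 1, 1, 0); (0, 0, 2, 0, 3, 0); (2, 0, 0, 0, 0, 0))


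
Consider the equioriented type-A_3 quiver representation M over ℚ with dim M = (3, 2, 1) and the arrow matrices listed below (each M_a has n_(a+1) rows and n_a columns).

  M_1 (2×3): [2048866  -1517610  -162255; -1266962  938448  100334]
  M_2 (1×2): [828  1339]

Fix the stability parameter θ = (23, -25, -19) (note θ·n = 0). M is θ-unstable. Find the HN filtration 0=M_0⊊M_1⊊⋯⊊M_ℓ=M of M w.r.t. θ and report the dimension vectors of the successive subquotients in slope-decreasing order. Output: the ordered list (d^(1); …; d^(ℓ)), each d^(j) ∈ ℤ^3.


Via rank(M_{q-1}∘⋯∘M_p): M ≅ I[1,1], I[1,2], I[1,3].
μ_θ-semistable layers: μ^(1)=23; μ^(2)=-1; μ^(3)=-7

((1, 0, 0); (1, 1, 0); (1, 1, 1))


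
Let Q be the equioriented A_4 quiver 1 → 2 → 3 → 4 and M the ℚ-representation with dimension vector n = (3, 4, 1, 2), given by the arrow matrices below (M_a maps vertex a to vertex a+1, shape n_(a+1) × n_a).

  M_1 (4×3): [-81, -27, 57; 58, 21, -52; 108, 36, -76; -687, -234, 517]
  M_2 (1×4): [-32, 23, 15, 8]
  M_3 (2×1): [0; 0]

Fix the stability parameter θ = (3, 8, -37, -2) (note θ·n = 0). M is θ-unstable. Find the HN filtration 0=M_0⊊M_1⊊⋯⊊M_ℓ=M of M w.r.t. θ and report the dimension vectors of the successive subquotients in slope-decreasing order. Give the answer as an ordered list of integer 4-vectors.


Barcode: M ≅ I[1,1], I[1,2], I[1,3], I[2,2]^2, I[4,4]^2. HN layers by μ_θ (4 steps, strictly decreasing):
  μ^(1)=8; μ^(2)=3; μ^(3)=-2; μ^(4)=-26/3

((0, 3, 0, 0); (2, 0, 0, 0); (0, 0, 0, 2); (1, 1, 1, 0))


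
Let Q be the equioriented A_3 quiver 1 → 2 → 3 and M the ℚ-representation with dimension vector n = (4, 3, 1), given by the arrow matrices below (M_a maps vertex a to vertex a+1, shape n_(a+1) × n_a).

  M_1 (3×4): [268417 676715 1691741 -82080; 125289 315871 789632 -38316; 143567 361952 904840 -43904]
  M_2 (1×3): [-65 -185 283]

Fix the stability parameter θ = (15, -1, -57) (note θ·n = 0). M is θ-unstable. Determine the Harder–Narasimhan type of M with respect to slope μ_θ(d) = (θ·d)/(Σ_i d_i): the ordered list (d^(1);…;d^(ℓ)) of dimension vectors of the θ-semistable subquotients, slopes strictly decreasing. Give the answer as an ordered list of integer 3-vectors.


Interval decomposition of M: I[1,1], I[1,2]^2, I[1,3].
HN type (ℓ=3): μ^(1)=15; μ^(2)=7; μ^(3)=-43/3

((1, 0, 0); (2, 2, 0); (1, 1, 1))


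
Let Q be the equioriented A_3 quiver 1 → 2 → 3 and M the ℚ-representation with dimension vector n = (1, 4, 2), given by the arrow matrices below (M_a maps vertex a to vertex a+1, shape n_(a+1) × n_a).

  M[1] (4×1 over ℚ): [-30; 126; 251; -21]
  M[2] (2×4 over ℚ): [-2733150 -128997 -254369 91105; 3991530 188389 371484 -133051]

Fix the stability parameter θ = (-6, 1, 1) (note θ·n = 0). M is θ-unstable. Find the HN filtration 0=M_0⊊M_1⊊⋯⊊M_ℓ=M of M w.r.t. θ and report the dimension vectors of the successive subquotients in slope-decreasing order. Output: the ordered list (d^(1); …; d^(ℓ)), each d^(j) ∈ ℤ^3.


Barcode: M ≅ I[1,3], I[2,2]^2, I[2,3]. HN layers by μ_θ (2 steps, strictly decreasing):
  μ^(1)=1; μ^(2)=-6

((0, 4, 2); (1, 0, 0))
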